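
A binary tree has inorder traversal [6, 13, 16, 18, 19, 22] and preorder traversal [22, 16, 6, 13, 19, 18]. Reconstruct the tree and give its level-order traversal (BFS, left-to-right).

Inorder:  [6, 13, 16, 18, 19, 22]
Preorder: [22, 16, 6, 13, 19, 18]
Algorithm: preorder visits root first, so consume preorder in order;
for each root, split the current inorder slice at that value into
left-subtree inorder and right-subtree inorder, then recurse.
Recursive splits:
  root=22; inorder splits into left=[6, 13, 16, 18, 19], right=[]
  root=16; inorder splits into left=[6, 13], right=[18, 19]
  root=6; inorder splits into left=[], right=[13]
  root=13; inorder splits into left=[], right=[]
  root=19; inorder splits into left=[18], right=[]
  root=18; inorder splits into left=[], right=[]
Reconstructed level-order: [22, 16, 6, 19, 13, 18]


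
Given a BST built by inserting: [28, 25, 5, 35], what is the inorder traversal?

Tree insertion order: [28, 25, 5, 35]
Tree (level-order array): [28, 25, 35, 5]
Inorder traversal: [5, 25, 28, 35]


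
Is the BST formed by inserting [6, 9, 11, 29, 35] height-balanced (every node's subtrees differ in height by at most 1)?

Tree (level-order array): [6, None, 9, None, 11, None, 29, None, 35]
Definition: a tree is height-balanced if, at every node, |h(left) - h(right)| <= 1 (empty subtree has height -1).
Bottom-up per-node check:
  node 35: h_left=-1, h_right=-1, diff=0 [OK], height=0
  node 29: h_left=-1, h_right=0, diff=1 [OK], height=1
  node 11: h_left=-1, h_right=1, diff=2 [FAIL (|-1-1|=2 > 1)], height=2
  node 9: h_left=-1, h_right=2, diff=3 [FAIL (|-1-2|=3 > 1)], height=3
  node 6: h_left=-1, h_right=3, diff=4 [FAIL (|-1-3|=4 > 1)], height=4
Node 11 violates the condition: |-1 - 1| = 2 > 1.
Result: Not balanced


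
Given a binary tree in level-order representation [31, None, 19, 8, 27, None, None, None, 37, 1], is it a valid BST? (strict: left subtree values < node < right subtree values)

Level-order array: [31, None, 19, 8, 27, None, None, None, 37, 1]
Validate using subtree bounds (lo, hi): at each node, require lo < value < hi,
then recurse left with hi=value and right with lo=value.
Preorder trace (stopping at first violation):
  at node 31 with bounds (-inf, +inf): OK
  at node 19 with bounds (31, +inf): VIOLATION
Node 19 violates its bound: not (31 < 19 < +inf).
Result: Not a valid BST


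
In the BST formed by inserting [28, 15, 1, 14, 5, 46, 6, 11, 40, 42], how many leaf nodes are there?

Tree built from: [28, 15, 1, 14, 5, 46, 6, 11, 40, 42]
Tree (level-order array): [28, 15, 46, 1, None, 40, None, None, 14, None, 42, 5, None, None, None, None, 6, None, 11]
Rule: A leaf has 0 children.
Per-node child counts:
  node 28: 2 child(ren)
  node 15: 1 child(ren)
  node 1: 1 child(ren)
  node 14: 1 child(ren)
  node 5: 1 child(ren)
  node 6: 1 child(ren)
  node 11: 0 child(ren)
  node 46: 1 child(ren)
  node 40: 1 child(ren)
  node 42: 0 child(ren)
Matching nodes: [11, 42]
Count of leaf nodes: 2


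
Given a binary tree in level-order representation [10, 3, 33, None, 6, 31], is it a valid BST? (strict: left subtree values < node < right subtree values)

Level-order array: [10, 3, 33, None, 6, 31]
Validate using subtree bounds (lo, hi): at each node, require lo < value < hi,
then recurse left with hi=value and right with lo=value.
Preorder trace (stopping at first violation):
  at node 10 with bounds (-inf, +inf): OK
  at node 3 with bounds (-inf, 10): OK
  at node 6 with bounds (3, 10): OK
  at node 33 with bounds (10, +inf): OK
  at node 31 with bounds (10, 33): OK
No violation found at any node.
Result: Valid BST


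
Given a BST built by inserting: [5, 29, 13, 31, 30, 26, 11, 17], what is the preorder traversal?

Tree insertion order: [5, 29, 13, 31, 30, 26, 11, 17]
Tree (level-order array): [5, None, 29, 13, 31, 11, 26, 30, None, None, None, 17]
Preorder traversal: [5, 29, 13, 11, 26, 17, 31, 30]


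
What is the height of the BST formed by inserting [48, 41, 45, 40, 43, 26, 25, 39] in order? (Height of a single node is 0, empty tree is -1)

Insertion order: [48, 41, 45, 40, 43, 26, 25, 39]
Tree (level-order array): [48, 41, None, 40, 45, 26, None, 43, None, 25, 39]
Compute height bottom-up (empty subtree = -1):
  height(25) = 1 + max(-1, -1) = 0
  height(39) = 1 + max(-1, -1) = 0
  height(26) = 1 + max(0, 0) = 1
  height(40) = 1 + max(1, -1) = 2
  height(43) = 1 + max(-1, -1) = 0
  height(45) = 1 + max(0, -1) = 1
  height(41) = 1 + max(2, 1) = 3
  height(48) = 1 + max(3, -1) = 4
Height = 4


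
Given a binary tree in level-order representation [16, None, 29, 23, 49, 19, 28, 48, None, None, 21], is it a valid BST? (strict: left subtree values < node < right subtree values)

Level-order array: [16, None, 29, 23, 49, 19, 28, 48, None, None, 21]
Validate using subtree bounds (lo, hi): at each node, require lo < value < hi,
then recurse left with hi=value and right with lo=value.
Preorder trace (stopping at first violation):
  at node 16 with bounds (-inf, +inf): OK
  at node 29 with bounds (16, +inf): OK
  at node 23 with bounds (16, 29): OK
  at node 19 with bounds (16, 23): OK
  at node 21 with bounds (19, 23): OK
  at node 28 with bounds (23, 29): OK
  at node 49 with bounds (29, +inf): OK
  at node 48 with bounds (29, 49): OK
No violation found at any node.
Result: Valid BST


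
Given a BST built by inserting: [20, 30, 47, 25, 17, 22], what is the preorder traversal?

Tree insertion order: [20, 30, 47, 25, 17, 22]
Tree (level-order array): [20, 17, 30, None, None, 25, 47, 22]
Preorder traversal: [20, 17, 30, 25, 22, 47]


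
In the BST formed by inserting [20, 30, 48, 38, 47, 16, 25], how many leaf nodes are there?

Tree built from: [20, 30, 48, 38, 47, 16, 25]
Tree (level-order array): [20, 16, 30, None, None, 25, 48, None, None, 38, None, None, 47]
Rule: A leaf has 0 children.
Per-node child counts:
  node 20: 2 child(ren)
  node 16: 0 child(ren)
  node 30: 2 child(ren)
  node 25: 0 child(ren)
  node 48: 1 child(ren)
  node 38: 1 child(ren)
  node 47: 0 child(ren)
Matching nodes: [16, 25, 47]
Count of leaf nodes: 3


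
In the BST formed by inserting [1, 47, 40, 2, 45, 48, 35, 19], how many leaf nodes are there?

Tree built from: [1, 47, 40, 2, 45, 48, 35, 19]
Tree (level-order array): [1, None, 47, 40, 48, 2, 45, None, None, None, 35, None, None, 19]
Rule: A leaf has 0 children.
Per-node child counts:
  node 1: 1 child(ren)
  node 47: 2 child(ren)
  node 40: 2 child(ren)
  node 2: 1 child(ren)
  node 35: 1 child(ren)
  node 19: 0 child(ren)
  node 45: 0 child(ren)
  node 48: 0 child(ren)
Matching nodes: [19, 45, 48]
Count of leaf nodes: 3


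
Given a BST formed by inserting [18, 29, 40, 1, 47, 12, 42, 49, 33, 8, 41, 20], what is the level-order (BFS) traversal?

Tree insertion order: [18, 29, 40, 1, 47, 12, 42, 49, 33, 8, 41, 20]
Tree (level-order array): [18, 1, 29, None, 12, 20, 40, 8, None, None, None, 33, 47, None, None, None, None, 42, 49, 41]
BFS from the root, enqueuing left then right child of each popped node:
  queue [18] -> pop 18, enqueue [1, 29], visited so far: [18]
  queue [1, 29] -> pop 1, enqueue [12], visited so far: [18, 1]
  queue [29, 12] -> pop 29, enqueue [20, 40], visited so far: [18, 1, 29]
  queue [12, 20, 40] -> pop 12, enqueue [8], visited so far: [18, 1, 29, 12]
  queue [20, 40, 8] -> pop 20, enqueue [none], visited so far: [18, 1, 29, 12, 20]
  queue [40, 8] -> pop 40, enqueue [33, 47], visited so far: [18, 1, 29, 12, 20, 40]
  queue [8, 33, 47] -> pop 8, enqueue [none], visited so far: [18, 1, 29, 12, 20, 40, 8]
  queue [33, 47] -> pop 33, enqueue [none], visited so far: [18, 1, 29, 12, 20, 40, 8, 33]
  queue [47] -> pop 47, enqueue [42, 49], visited so far: [18, 1, 29, 12, 20, 40, 8, 33, 47]
  queue [42, 49] -> pop 42, enqueue [41], visited so far: [18, 1, 29, 12, 20, 40, 8, 33, 47, 42]
  queue [49, 41] -> pop 49, enqueue [none], visited so far: [18, 1, 29, 12, 20, 40, 8, 33, 47, 42, 49]
  queue [41] -> pop 41, enqueue [none], visited so far: [18, 1, 29, 12, 20, 40, 8, 33, 47, 42, 49, 41]
Result: [18, 1, 29, 12, 20, 40, 8, 33, 47, 42, 49, 41]


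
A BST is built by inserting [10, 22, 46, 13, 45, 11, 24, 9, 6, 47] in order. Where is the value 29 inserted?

Starting tree (level order): [10, 9, 22, 6, None, 13, 46, None, None, 11, None, 45, 47, None, None, 24]
Insertion path: 10 -> 22 -> 46 -> 45 -> 24
Result: insert 29 as right child of 24
Final tree (level order): [10, 9, 22, 6, None, 13, 46, None, None, 11, None, 45, 47, None, None, 24, None, None, None, None, 29]


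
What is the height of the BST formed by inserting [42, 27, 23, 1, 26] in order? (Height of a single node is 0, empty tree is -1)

Insertion order: [42, 27, 23, 1, 26]
Tree (level-order array): [42, 27, None, 23, None, 1, 26]
Compute height bottom-up (empty subtree = -1):
  height(1) = 1 + max(-1, -1) = 0
  height(26) = 1 + max(-1, -1) = 0
  height(23) = 1 + max(0, 0) = 1
  height(27) = 1 + max(1, -1) = 2
  height(42) = 1 + max(2, -1) = 3
Height = 3


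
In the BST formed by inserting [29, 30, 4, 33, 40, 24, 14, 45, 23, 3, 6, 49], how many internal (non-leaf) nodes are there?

Tree built from: [29, 30, 4, 33, 40, 24, 14, 45, 23, 3, 6, 49]
Tree (level-order array): [29, 4, 30, 3, 24, None, 33, None, None, 14, None, None, 40, 6, 23, None, 45, None, None, None, None, None, 49]
Rule: An internal node has at least one child.
Per-node child counts:
  node 29: 2 child(ren)
  node 4: 2 child(ren)
  node 3: 0 child(ren)
  node 24: 1 child(ren)
  node 14: 2 child(ren)
  node 6: 0 child(ren)
  node 23: 0 child(ren)
  node 30: 1 child(ren)
  node 33: 1 child(ren)
  node 40: 1 child(ren)
  node 45: 1 child(ren)
  node 49: 0 child(ren)
Matching nodes: [29, 4, 24, 14, 30, 33, 40, 45]
Count of internal (non-leaf) nodes: 8


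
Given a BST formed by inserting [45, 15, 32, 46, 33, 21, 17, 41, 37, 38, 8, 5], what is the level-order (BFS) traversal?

Tree insertion order: [45, 15, 32, 46, 33, 21, 17, 41, 37, 38, 8, 5]
Tree (level-order array): [45, 15, 46, 8, 32, None, None, 5, None, 21, 33, None, None, 17, None, None, 41, None, None, 37, None, None, 38]
BFS from the root, enqueuing left then right child of each popped node:
  queue [45] -> pop 45, enqueue [15, 46], visited so far: [45]
  queue [15, 46] -> pop 15, enqueue [8, 32], visited so far: [45, 15]
  queue [46, 8, 32] -> pop 46, enqueue [none], visited so far: [45, 15, 46]
  queue [8, 32] -> pop 8, enqueue [5], visited so far: [45, 15, 46, 8]
  queue [32, 5] -> pop 32, enqueue [21, 33], visited so far: [45, 15, 46, 8, 32]
  queue [5, 21, 33] -> pop 5, enqueue [none], visited so far: [45, 15, 46, 8, 32, 5]
  queue [21, 33] -> pop 21, enqueue [17], visited so far: [45, 15, 46, 8, 32, 5, 21]
  queue [33, 17] -> pop 33, enqueue [41], visited so far: [45, 15, 46, 8, 32, 5, 21, 33]
  queue [17, 41] -> pop 17, enqueue [none], visited so far: [45, 15, 46, 8, 32, 5, 21, 33, 17]
  queue [41] -> pop 41, enqueue [37], visited so far: [45, 15, 46, 8, 32, 5, 21, 33, 17, 41]
  queue [37] -> pop 37, enqueue [38], visited so far: [45, 15, 46, 8, 32, 5, 21, 33, 17, 41, 37]
  queue [38] -> pop 38, enqueue [none], visited so far: [45, 15, 46, 8, 32, 5, 21, 33, 17, 41, 37, 38]
Result: [45, 15, 46, 8, 32, 5, 21, 33, 17, 41, 37, 38]


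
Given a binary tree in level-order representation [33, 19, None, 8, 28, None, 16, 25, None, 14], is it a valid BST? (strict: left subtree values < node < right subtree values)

Level-order array: [33, 19, None, 8, 28, None, 16, 25, None, 14]
Validate using subtree bounds (lo, hi): at each node, require lo < value < hi,
then recurse left with hi=value and right with lo=value.
Preorder trace (stopping at first violation):
  at node 33 with bounds (-inf, +inf): OK
  at node 19 with bounds (-inf, 33): OK
  at node 8 with bounds (-inf, 19): OK
  at node 16 with bounds (8, 19): OK
  at node 14 with bounds (8, 16): OK
  at node 28 with bounds (19, 33): OK
  at node 25 with bounds (19, 28): OK
No violation found at any node.
Result: Valid BST


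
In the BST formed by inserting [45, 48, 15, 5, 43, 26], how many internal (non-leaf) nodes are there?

Tree built from: [45, 48, 15, 5, 43, 26]
Tree (level-order array): [45, 15, 48, 5, 43, None, None, None, None, 26]
Rule: An internal node has at least one child.
Per-node child counts:
  node 45: 2 child(ren)
  node 15: 2 child(ren)
  node 5: 0 child(ren)
  node 43: 1 child(ren)
  node 26: 0 child(ren)
  node 48: 0 child(ren)
Matching nodes: [45, 15, 43]
Count of internal (non-leaf) nodes: 3


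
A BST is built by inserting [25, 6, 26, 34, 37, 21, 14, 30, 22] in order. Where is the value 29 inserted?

Starting tree (level order): [25, 6, 26, None, 21, None, 34, 14, 22, 30, 37]
Insertion path: 25 -> 26 -> 34 -> 30
Result: insert 29 as left child of 30
Final tree (level order): [25, 6, 26, None, 21, None, 34, 14, 22, 30, 37, None, None, None, None, 29]


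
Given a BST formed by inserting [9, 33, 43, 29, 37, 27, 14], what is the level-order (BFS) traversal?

Tree insertion order: [9, 33, 43, 29, 37, 27, 14]
Tree (level-order array): [9, None, 33, 29, 43, 27, None, 37, None, 14]
BFS from the root, enqueuing left then right child of each popped node:
  queue [9] -> pop 9, enqueue [33], visited so far: [9]
  queue [33] -> pop 33, enqueue [29, 43], visited so far: [9, 33]
  queue [29, 43] -> pop 29, enqueue [27], visited so far: [9, 33, 29]
  queue [43, 27] -> pop 43, enqueue [37], visited so far: [9, 33, 29, 43]
  queue [27, 37] -> pop 27, enqueue [14], visited so far: [9, 33, 29, 43, 27]
  queue [37, 14] -> pop 37, enqueue [none], visited so far: [9, 33, 29, 43, 27, 37]
  queue [14] -> pop 14, enqueue [none], visited so far: [9, 33, 29, 43, 27, 37, 14]
Result: [9, 33, 29, 43, 27, 37, 14]


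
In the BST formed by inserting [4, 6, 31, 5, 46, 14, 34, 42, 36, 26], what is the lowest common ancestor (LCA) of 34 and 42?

Tree insertion order: [4, 6, 31, 5, 46, 14, 34, 42, 36, 26]
Tree (level-order array): [4, None, 6, 5, 31, None, None, 14, 46, None, 26, 34, None, None, None, None, 42, 36]
In a BST, the LCA of p=34, q=42 is the first node v on the
root-to-leaf path with p <= v <= q (go left if both < v, right if both > v).
Walk from root:
  at 4: both 34 and 42 > 4, go right
  at 6: both 34 and 42 > 6, go right
  at 31: both 34 and 42 > 31, go right
  at 46: both 34 and 42 < 46, go left
  at 34: 34 <= 34 <= 42, this is the LCA
LCA = 34


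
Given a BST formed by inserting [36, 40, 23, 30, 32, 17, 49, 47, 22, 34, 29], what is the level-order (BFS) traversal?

Tree insertion order: [36, 40, 23, 30, 32, 17, 49, 47, 22, 34, 29]
Tree (level-order array): [36, 23, 40, 17, 30, None, 49, None, 22, 29, 32, 47, None, None, None, None, None, None, 34]
BFS from the root, enqueuing left then right child of each popped node:
  queue [36] -> pop 36, enqueue [23, 40], visited so far: [36]
  queue [23, 40] -> pop 23, enqueue [17, 30], visited so far: [36, 23]
  queue [40, 17, 30] -> pop 40, enqueue [49], visited so far: [36, 23, 40]
  queue [17, 30, 49] -> pop 17, enqueue [22], visited so far: [36, 23, 40, 17]
  queue [30, 49, 22] -> pop 30, enqueue [29, 32], visited so far: [36, 23, 40, 17, 30]
  queue [49, 22, 29, 32] -> pop 49, enqueue [47], visited so far: [36, 23, 40, 17, 30, 49]
  queue [22, 29, 32, 47] -> pop 22, enqueue [none], visited so far: [36, 23, 40, 17, 30, 49, 22]
  queue [29, 32, 47] -> pop 29, enqueue [none], visited so far: [36, 23, 40, 17, 30, 49, 22, 29]
  queue [32, 47] -> pop 32, enqueue [34], visited so far: [36, 23, 40, 17, 30, 49, 22, 29, 32]
  queue [47, 34] -> pop 47, enqueue [none], visited so far: [36, 23, 40, 17, 30, 49, 22, 29, 32, 47]
  queue [34] -> pop 34, enqueue [none], visited so far: [36, 23, 40, 17, 30, 49, 22, 29, 32, 47, 34]
Result: [36, 23, 40, 17, 30, 49, 22, 29, 32, 47, 34]


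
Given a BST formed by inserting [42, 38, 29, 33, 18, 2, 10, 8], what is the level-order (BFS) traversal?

Tree insertion order: [42, 38, 29, 33, 18, 2, 10, 8]
Tree (level-order array): [42, 38, None, 29, None, 18, 33, 2, None, None, None, None, 10, 8]
BFS from the root, enqueuing left then right child of each popped node:
  queue [42] -> pop 42, enqueue [38], visited so far: [42]
  queue [38] -> pop 38, enqueue [29], visited so far: [42, 38]
  queue [29] -> pop 29, enqueue [18, 33], visited so far: [42, 38, 29]
  queue [18, 33] -> pop 18, enqueue [2], visited so far: [42, 38, 29, 18]
  queue [33, 2] -> pop 33, enqueue [none], visited so far: [42, 38, 29, 18, 33]
  queue [2] -> pop 2, enqueue [10], visited so far: [42, 38, 29, 18, 33, 2]
  queue [10] -> pop 10, enqueue [8], visited so far: [42, 38, 29, 18, 33, 2, 10]
  queue [8] -> pop 8, enqueue [none], visited so far: [42, 38, 29, 18, 33, 2, 10, 8]
Result: [42, 38, 29, 18, 33, 2, 10, 8]


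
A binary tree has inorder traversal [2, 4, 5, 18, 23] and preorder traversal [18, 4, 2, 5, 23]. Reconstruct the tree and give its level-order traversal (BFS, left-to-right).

Inorder:  [2, 4, 5, 18, 23]
Preorder: [18, 4, 2, 5, 23]
Algorithm: preorder visits root first, so consume preorder in order;
for each root, split the current inorder slice at that value into
left-subtree inorder and right-subtree inorder, then recurse.
Recursive splits:
  root=18; inorder splits into left=[2, 4, 5], right=[23]
  root=4; inorder splits into left=[2], right=[5]
  root=2; inorder splits into left=[], right=[]
  root=5; inorder splits into left=[], right=[]
  root=23; inorder splits into left=[], right=[]
Reconstructed level-order: [18, 4, 23, 2, 5]


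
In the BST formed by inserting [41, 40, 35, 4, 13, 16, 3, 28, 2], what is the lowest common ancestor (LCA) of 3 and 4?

Tree insertion order: [41, 40, 35, 4, 13, 16, 3, 28, 2]
Tree (level-order array): [41, 40, None, 35, None, 4, None, 3, 13, 2, None, None, 16, None, None, None, 28]
In a BST, the LCA of p=3, q=4 is the first node v on the
root-to-leaf path with p <= v <= q (go left if both < v, right if both > v).
Walk from root:
  at 41: both 3 and 4 < 41, go left
  at 40: both 3 and 4 < 40, go left
  at 35: both 3 and 4 < 35, go left
  at 4: 3 <= 4 <= 4, this is the LCA
LCA = 4


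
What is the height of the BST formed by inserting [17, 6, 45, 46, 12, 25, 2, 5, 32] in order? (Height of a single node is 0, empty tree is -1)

Insertion order: [17, 6, 45, 46, 12, 25, 2, 5, 32]
Tree (level-order array): [17, 6, 45, 2, 12, 25, 46, None, 5, None, None, None, 32]
Compute height bottom-up (empty subtree = -1):
  height(5) = 1 + max(-1, -1) = 0
  height(2) = 1 + max(-1, 0) = 1
  height(12) = 1 + max(-1, -1) = 0
  height(6) = 1 + max(1, 0) = 2
  height(32) = 1 + max(-1, -1) = 0
  height(25) = 1 + max(-1, 0) = 1
  height(46) = 1 + max(-1, -1) = 0
  height(45) = 1 + max(1, 0) = 2
  height(17) = 1 + max(2, 2) = 3
Height = 3


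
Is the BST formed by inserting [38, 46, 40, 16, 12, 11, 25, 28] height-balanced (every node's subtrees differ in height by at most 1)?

Tree (level-order array): [38, 16, 46, 12, 25, 40, None, 11, None, None, 28]
Definition: a tree is height-balanced if, at every node, |h(left) - h(right)| <= 1 (empty subtree has height -1).
Bottom-up per-node check:
  node 11: h_left=-1, h_right=-1, diff=0 [OK], height=0
  node 12: h_left=0, h_right=-1, diff=1 [OK], height=1
  node 28: h_left=-1, h_right=-1, diff=0 [OK], height=0
  node 25: h_left=-1, h_right=0, diff=1 [OK], height=1
  node 16: h_left=1, h_right=1, diff=0 [OK], height=2
  node 40: h_left=-1, h_right=-1, diff=0 [OK], height=0
  node 46: h_left=0, h_right=-1, diff=1 [OK], height=1
  node 38: h_left=2, h_right=1, diff=1 [OK], height=3
All nodes satisfy the balance condition.
Result: Balanced


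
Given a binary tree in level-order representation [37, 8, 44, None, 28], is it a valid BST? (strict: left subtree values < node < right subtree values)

Level-order array: [37, 8, 44, None, 28]
Validate using subtree bounds (lo, hi): at each node, require lo < value < hi,
then recurse left with hi=value and right with lo=value.
Preorder trace (stopping at first violation):
  at node 37 with bounds (-inf, +inf): OK
  at node 8 with bounds (-inf, 37): OK
  at node 28 with bounds (8, 37): OK
  at node 44 with bounds (37, +inf): OK
No violation found at any node.
Result: Valid BST


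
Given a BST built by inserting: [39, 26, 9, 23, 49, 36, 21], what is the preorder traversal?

Tree insertion order: [39, 26, 9, 23, 49, 36, 21]
Tree (level-order array): [39, 26, 49, 9, 36, None, None, None, 23, None, None, 21]
Preorder traversal: [39, 26, 9, 23, 21, 36, 49]


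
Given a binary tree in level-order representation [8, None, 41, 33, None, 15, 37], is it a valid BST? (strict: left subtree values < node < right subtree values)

Level-order array: [8, None, 41, 33, None, 15, 37]
Validate using subtree bounds (lo, hi): at each node, require lo < value < hi,
then recurse left with hi=value and right with lo=value.
Preorder trace (stopping at first violation):
  at node 8 with bounds (-inf, +inf): OK
  at node 41 with bounds (8, +inf): OK
  at node 33 with bounds (8, 41): OK
  at node 15 with bounds (8, 33): OK
  at node 37 with bounds (33, 41): OK
No violation found at any node.
Result: Valid BST


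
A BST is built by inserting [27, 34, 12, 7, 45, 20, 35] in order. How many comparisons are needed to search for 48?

Search path for 48: 27 -> 34 -> 45
Found: False
Comparisons: 3


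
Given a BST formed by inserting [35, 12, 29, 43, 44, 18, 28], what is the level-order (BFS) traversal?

Tree insertion order: [35, 12, 29, 43, 44, 18, 28]
Tree (level-order array): [35, 12, 43, None, 29, None, 44, 18, None, None, None, None, 28]
BFS from the root, enqueuing left then right child of each popped node:
  queue [35] -> pop 35, enqueue [12, 43], visited so far: [35]
  queue [12, 43] -> pop 12, enqueue [29], visited so far: [35, 12]
  queue [43, 29] -> pop 43, enqueue [44], visited so far: [35, 12, 43]
  queue [29, 44] -> pop 29, enqueue [18], visited so far: [35, 12, 43, 29]
  queue [44, 18] -> pop 44, enqueue [none], visited so far: [35, 12, 43, 29, 44]
  queue [18] -> pop 18, enqueue [28], visited so far: [35, 12, 43, 29, 44, 18]
  queue [28] -> pop 28, enqueue [none], visited so far: [35, 12, 43, 29, 44, 18, 28]
Result: [35, 12, 43, 29, 44, 18, 28]


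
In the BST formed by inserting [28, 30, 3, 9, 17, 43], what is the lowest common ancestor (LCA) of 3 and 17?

Tree insertion order: [28, 30, 3, 9, 17, 43]
Tree (level-order array): [28, 3, 30, None, 9, None, 43, None, 17]
In a BST, the LCA of p=3, q=17 is the first node v on the
root-to-leaf path with p <= v <= q (go left if both < v, right if both > v).
Walk from root:
  at 28: both 3 and 17 < 28, go left
  at 3: 3 <= 3 <= 17, this is the LCA
LCA = 3


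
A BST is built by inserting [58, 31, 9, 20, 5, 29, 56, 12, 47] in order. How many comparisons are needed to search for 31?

Search path for 31: 58 -> 31
Found: True
Comparisons: 2


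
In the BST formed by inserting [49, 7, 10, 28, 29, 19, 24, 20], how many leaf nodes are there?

Tree built from: [49, 7, 10, 28, 29, 19, 24, 20]
Tree (level-order array): [49, 7, None, None, 10, None, 28, 19, 29, None, 24, None, None, 20]
Rule: A leaf has 0 children.
Per-node child counts:
  node 49: 1 child(ren)
  node 7: 1 child(ren)
  node 10: 1 child(ren)
  node 28: 2 child(ren)
  node 19: 1 child(ren)
  node 24: 1 child(ren)
  node 20: 0 child(ren)
  node 29: 0 child(ren)
Matching nodes: [20, 29]
Count of leaf nodes: 2


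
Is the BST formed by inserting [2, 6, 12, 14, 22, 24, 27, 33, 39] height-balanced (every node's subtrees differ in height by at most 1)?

Tree (level-order array): [2, None, 6, None, 12, None, 14, None, 22, None, 24, None, 27, None, 33, None, 39]
Definition: a tree is height-balanced if, at every node, |h(left) - h(right)| <= 1 (empty subtree has height -1).
Bottom-up per-node check:
  node 39: h_left=-1, h_right=-1, diff=0 [OK], height=0
  node 33: h_left=-1, h_right=0, diff=1 [OK], height=1
  node 27: h_left=-1, h_right=1, diff=2 [FAIL (|-1-1|=2 > 1)], height=2
  node 24: h_left=-1, h_right=2, diff=3 [FAIL (|-1-2|=3 > 1)], height=3
  node 22: h_left=-1, h_right=3, diff=4 [FAIL (|-1-3|=4 > 1)], height=4
  node 14: h_left=-1, h_right=4, diff=5 [FAIL (|-1-4|=5 > 1)], height=5
  node 12: h_left=-1, h_right=5, diff=6 [FAIL (|-1-5|=6 > 1)], height=6
  node 6: h_left=-1, h_right=6, diff=7 [FAIL (|-1-6|=7 > 1)], height=7
  node 2: h_left=-1, h_right=7, diff=8 [FAIL (|-1-7|=8 > 1)], height=8
Node 27 violates the condition: |-1 - 1| = 2 > 1.
Result: Not balanced


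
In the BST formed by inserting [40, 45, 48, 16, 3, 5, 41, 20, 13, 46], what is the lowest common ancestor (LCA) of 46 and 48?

Tree insertion order: [40, 45, 48, 16, 3, 5, 41, 20, 13, 46]
Tree (level-order array): [40, 16, 45, 3, 20, 41, 48, None, 5, None, None, None, None, 46, None, None, 13]
In a BST, the LCA of p=46, q=48 is the first node v on the
root-to-leaf path with p <= v <= q (go left if both < v, right if both > v).
Walk from root:
  at 40: both 46 and 48 > 40, go right
  at 45: both 46 and 48 > 45, go right
  at 48: 46 <= 48 <= 48, this is the LCA
LCA = 48


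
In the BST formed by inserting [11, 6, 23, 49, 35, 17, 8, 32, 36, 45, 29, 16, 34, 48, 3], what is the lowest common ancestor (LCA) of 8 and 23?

Tree insertion order: [11, 6, 23, 49, 35, 17, 8, 32, 36, 45, 29, 16, 34, 48, 3]
Tree (level-order array): [11, 6, 23, 3, 8, 17, 49, None, None, None, None, 16, None, 35, None, None, None, 32, 36, 29, 34, None, 45, None, None, None, None, None, 48]
In a BST, the LCA of p=8, q=23 is the first node v on the
root-to-leaf path with p <= v <= q (go left if both < v, right if both > v).
Walk from root:
  at 11: 8 <= 11 <= 23, this is the LCA
LCA = 11


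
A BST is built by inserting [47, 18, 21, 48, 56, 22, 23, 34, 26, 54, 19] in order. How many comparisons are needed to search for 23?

Search path for 23: 47 -> 18 -> 21 -> 22 -> 23
Found: True
Comparisons: 5


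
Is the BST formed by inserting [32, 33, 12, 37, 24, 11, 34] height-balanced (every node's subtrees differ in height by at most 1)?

Tree (level-order array): [32, 12, 33, 11, 24, None, 37, None, None, None, None, 34]
Definition: a tree is height-balanced if, at every node, |h(left) - h(right)| <= 1 (empty subtree has height -1).
Bottom-up per-node check:
  node 11: h_left=-1, h_right=-1, diff=0 [OK], height=0
  node 24: h_left=-1, h_right=-1, diff=0 [OK], height=0
  node 12: h_left=0, h_right=0, diff=0 [OK], height=1
  node 34: h_left=-1, h_right=-1, diff=0 [OK], height=0
  node 37: h_left=0, h_right=-1, diff=1 [OK], height=1
  node 33: h_left=-1, h_right=1, diff=2 [FAIL (|-1-1|=2 > 1)], height=2
  node 32: h_left=1, h_right=2, diff=1 [OK], height=3
Node 33 violates the condition: |-1 - 1| = 2 > 1.
Result: Not balanced


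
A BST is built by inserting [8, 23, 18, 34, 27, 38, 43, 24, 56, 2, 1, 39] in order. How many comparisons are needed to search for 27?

Search path for 27: 8 -> 23 -> 34 -> 27
Found: True
Comparisons: 4


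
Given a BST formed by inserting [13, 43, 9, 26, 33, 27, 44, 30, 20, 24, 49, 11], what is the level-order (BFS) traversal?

Tree insertion order: [13, 43, 9, 26, 33, 27, 44, 30, 20, 24, 49, 11]
Tree (level-order array): [13, 9, 43, None, 11, 26, 44, None, None, 20, 33, None, 49, None, 24, 27, None, None, None, None, None, None, 30]
BFS from the root, enqueuing left then right child of each popped node:
  queue [13] -> pop 13, enqueue [9, 43], visited so far: [13]
  queue [9, 43] -> pop 9, enqueue [11], visited so far: [13, 9]
  queue [43, 11] -> pop 43, enqueue [26, 44], visited so far: [13, 9, 43]
  queue [11, 26, 44] -> pop 11, enqueue [none], visited so far: [13, 9, 43, 11]
  queue [26, 44] -> pop 26, enqueue [20, 33], visited so far: [13, 9, 43, 11, 26]
  queue [44, 20, 33] -> pop 44, enqueue [49], visited so far: [13, 9, 43, 11, 26, 44]
  queue [20, 33, 49] -> pop 20, enqueue [24], visited so far: [13, 9, 43, 11, 26, 44, 20]
  queue [33, 49, 24] -> pop 33, enqueue [27], visited so far: [13, 9, 43, 11, 26, 44, 20, 33]
  queue [49, 24, 27] -> pop 49, enqueue [none], visited so far: [13, 9, 43, 11, 26, 44, 20, 33, 49]
  queue [24, 27] -> pop 24, enqueue [none], visited so far: [13, 9, 43, 11, 26, 44, 20, 33, 49, 24]
  queue [27] -> pop 27, enqueue [30], visited so far: [13, 9, 43, 11, 26, 44, 20, 33, 49, 24, 27]
  queue [30] -> pop 30, enqueue [none], visited so far: [13, 9, 43, 11, 26, 44, 20, 33, 49, 24, 27, 30]
Result: [13, 9, 43, 11, 26, 44, 20, 33, 49, 24, 27, 30]


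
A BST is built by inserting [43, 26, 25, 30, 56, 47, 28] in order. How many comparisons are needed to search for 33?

Search path for 33: 43 -> 26 -> 30
Found: False
Comparisons: 3


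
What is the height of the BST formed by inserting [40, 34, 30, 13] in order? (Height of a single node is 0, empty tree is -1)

Insertion order: [40, 34, 30, 13]
Tree (level-order array): [40, 34, None, 30, None, 13]
Compute height bottom-up (empty subtree = -1):
  height(13) = 1 + max(-1, -1) = 0
  height(30) = 1 + max(0, -1) = 1
  height(34) = 1 + max(1, -1) = 2
  height(40) = 1 + max(2, -1) = 3
Height = 3


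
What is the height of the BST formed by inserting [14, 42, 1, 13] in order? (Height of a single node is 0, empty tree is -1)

Insertion order: [14, 42, 1, 13]
Tree (level-order array): [14, 1, 42, None, 13]
Compute height bottom-up (empty subtree = -1):
  height(13) = 1 + max(-1, -1) = 0
  height(1) = 1 + max(-1, 0) = 1
  height(42) = 1 + max(-1, -1) = 0
  height(14) = 1 + max(1, 0) = 2
Height = 2


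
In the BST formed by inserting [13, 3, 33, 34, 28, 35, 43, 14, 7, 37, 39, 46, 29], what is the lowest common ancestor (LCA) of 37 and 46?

Tree insertion order: [13, 3, 33, 34, 28, 35, 43, 14, 7, 37, 39, 46, 29]
Tree (level-order array): [13, 3, 33, None, 7, 28, 34, None, None, 14, 29, None, 35, None, None, None, None, None, 43, 37, 46, None, 39]
In a BST, the LCA of p=37, q=46 is the first node v on the
root-to-leaf path with p <= v <= q (go left if both < v, right if both > v).
Walk from root:
  at 13: both 37 and 46 > 13, go right
  at 33: both 37 and 46 > 33, go right
  at 34: both 37 and 46 > 34, go right
  at 35: both 37 and 46 > 35, go right
  at 43: 37 <= 43 <= 46, this is the LCA
LCA = 43


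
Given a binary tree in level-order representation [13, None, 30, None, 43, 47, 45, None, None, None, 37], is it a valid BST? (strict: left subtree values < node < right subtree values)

Level-order array: [13, None, 30, None, 43, 47, 45, None, None, None, 37]
Validate using subtree bounds (lo, hi): at each node, require lo < value < hi,
then recurse left with hi=value and right with lo=value.
Preorder trace (stopping at first violation):
  at node 13 with bounds (-inf, +inf): OK
  at node 30 with bounds (13, +inf): OK
  at node 43 with bounds (30, +inf): OK
  at node 47 with bounds (30, 43): VIOLATION
Node 47 violates its bound: not (30 < 47 < 43).
Result: Not a valid BST


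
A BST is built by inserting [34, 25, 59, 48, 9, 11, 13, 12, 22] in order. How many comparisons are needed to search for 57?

Search path for 57: 34 -> 59 -> 48
Found: False
Comparisons: 3


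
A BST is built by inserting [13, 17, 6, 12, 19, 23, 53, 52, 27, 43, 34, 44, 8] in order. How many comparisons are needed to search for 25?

Search path for 25: 13 -> 17 -> 19 -> 23 -> 53 -> 52 -> 27
Found: False
Comparisons: 7


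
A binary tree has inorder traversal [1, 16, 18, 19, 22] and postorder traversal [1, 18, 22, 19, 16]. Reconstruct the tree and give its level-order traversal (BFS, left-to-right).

Inorder:   [1, 16, 18, 19, 22]
Postorder: [1, 18, 22, 19, 16]
Algorithm: postorder visits root last, so walk postorder right-to-left;
each value is the root of the current inorder slice — split it at that
value, recurse on the right subtree first, then the left.
Recursive splits:
  root=16; inorder splits into left=[1], right=[18, 19, 22]
  root=19; inorder splits into left=[18], right=[22]
  root=22; inorder splits into left=[], right=[]
  root=18; inorder splits into left=[], right=[]
  root=1; inorder splits into left=[], right=[]
Reconstructed level-order: [16, 1, 19, 18, 22]


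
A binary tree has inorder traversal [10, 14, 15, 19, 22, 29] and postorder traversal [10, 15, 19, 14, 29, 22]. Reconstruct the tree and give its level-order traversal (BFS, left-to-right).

Inorder:   [10, 14, 15, 19, 22, 29]
Postorder: [10, 15, 19, 14, 29, 22]
Algorithm: postorder visits root last, so walk postorder right-to-left;
each value is the root of the current inorder slice — split it at that
value, recurse on the right subtree first, then the left.
Recursive splits:
  root=22; inorder splits into left=[10, 14, 15, 19], right=[29]
  root=29; inorder splits into left=[], right=[]
  root=14; inorder splits into left=[10], right=[15, 19]
  root=19; inorder splits into left=[15], right=[]
  root=15; inorder splits into left=[], right=[]
  root=10; inorder splits into left=[], right=[]
Reconstructed level-order: [22, 14, 29, 10, 19, 15]


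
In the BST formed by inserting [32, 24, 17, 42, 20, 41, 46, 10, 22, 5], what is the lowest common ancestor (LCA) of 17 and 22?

Tree insertion order: [32, 24, 17, 42, 20, 41, 46, 10, 22, 5]
Tree (level-order array): [32, 24, 42, 17, None, 41, 46, 10, 20, None, None, None, None, 5, None, None, 22]
In a BST, the LCA of p=17, q=22 is the first node v on the
root-to-leaf path with p <= v <= q (go left if both < v, right if both > v).
Walk from root:
  at 32: both 17 and 22 < 32, go left
  at 24: both 17 and 22 < 24, go left
  at 17: 17 <= 17 <= 22, this is the LCA
LCA = 17


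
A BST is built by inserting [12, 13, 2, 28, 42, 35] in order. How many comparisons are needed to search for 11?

Search path for 11: 12 -> 2
Found: False
Comparisons: 2


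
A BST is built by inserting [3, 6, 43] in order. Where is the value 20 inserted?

Starting tree (level order): [3, None, 6, None, 43]
Insertion path: 3 -> 6 -> 43
Result: insert 20 as left child of 43
Final tree (level order): [3, None, 6, None, 43, 20]


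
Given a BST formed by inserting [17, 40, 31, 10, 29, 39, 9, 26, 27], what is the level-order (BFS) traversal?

Tree insertion order: [17, 40, 31, 10, 29, 39, 9, 26, 27]
Tree (level-order array): [17, 10, 40, 9, None, 31, None, None, None, 29, 39, 26, None, None, None, None, 27]
BFS from the root, enqueuing left then right child of each popped node:
  queue [17] -> pop 17, enqueue [10, 40], visited so far: [17]
  queue [10, 40] -> pop 10, enqueue [9], visited so far: [17, 10]
  queue [40, 9] -> pop 40, enqueue [31], visited so far: [17, 10, 40]
  queue [9, 31] -> pop 9, enqueue [none], visited so far: [17, 10, 40, 9]
  queue [31] -> pop 31, enqueue [29, 39], visited so far: [17, 10, 40, 9, 31]
  queue [29, 39] -> pop 29, enqueue [26], visited so far: [17, 10, 40, 9, 31, 29]
  queue [39, 26] -> pop 39, enqueue [none], visited so far: [17, 10, 40, 9, 31, 29, 39]
  queue [26] -> pop 26, enqueue [27], visited so far: [17, 10, 40, 9, 31, 29, 39, 26]
  queue [27] -> pop 27, enqueue [none], visited so far: [17, 10, 40, 9, 31, 29, 39, 26, 27]
Result: [17, 10, 40, 9, 31, 29, 39, 26, 27]


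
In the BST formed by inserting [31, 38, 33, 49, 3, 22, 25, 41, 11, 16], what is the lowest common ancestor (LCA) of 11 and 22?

Tree insertion order: [31, 38, 33, 49, 3, 22, 25, 41, 11, 16]
Tree (level-order array): [31, 3, 38, None, 22, 33, 49, 11, 25, None, None, 41, None, None, 16]
In a BST, the LCA of p=11, q=22 is the first node v on the
root-to-leaf path with p <= v <= q (go left if both < v, right if both > v).
Walk from root:
  at 31: both 11 and 22 < 31, go left
  at 3: both 11 and 22 > 3, go right
  at 22: 11 <= 22 <= 22, this is the LCA
LCA = 22


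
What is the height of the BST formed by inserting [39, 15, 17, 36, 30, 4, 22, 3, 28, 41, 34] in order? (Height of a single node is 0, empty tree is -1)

Insertion order: [39, 15, 17, 36, 30, 4, 22, 3, 28, 41, 34]
Tree (level-order array): [39, 15, 41, 4, 17, None, None, 3, None, None, 36, None, None, 30, None, 22, 34, None, 28]
Compute height bottom-up (empty subtree = -1):
  height(3) = 1 + max(-1, -1) = 0
  height(4) = 1 + max(0, -1) = 1
  height(28) = 1 + max(-1, -1) = 0
  height(22) = 1 + max(-1, 0) = 1
  height(34) = 1 + max(-1, -1) = 0
  height(30) = 1 + max(1, 0) = 2
  height(36) = 1 + max(2, -1) = 3
  height(17) = 1 + max(-1, 3) = 4
  height(15) = 1 + max(1, 4) = 5
  height(41) = 1 + max(-1, -1) = 0
  height(39) = 1 + max(5, 0) = 6
Height = 6


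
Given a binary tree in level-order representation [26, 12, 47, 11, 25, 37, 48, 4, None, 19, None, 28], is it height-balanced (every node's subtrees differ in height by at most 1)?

Tree (level-order array): [26, 12, 47, 11, 25, 37, 48, 4, None, 19, None, 28]
Definition: a tree is height-balanced if, at every node, |h(left) - h(right)| <= 1 (empty subtree has height -1).
Bottom-up per-node check:
  node 4: h_left=-1, h_right=-1, diff=0 [OK], height=0
  node 11: h_left=0, h_right=-1, diff=1 [OK], height=1
  node 19: h_left=-1, h_right=-1, diff=0 [OK], height=0
  node 25: h_left=0, h_right=-1, diff=1 [OK], height=1
  node 12: h_left=1, h_right=1, diff=0 [OK], height=2
  node 28: h_left=-1, h_right=-1, diff=0 [OK], height=0
  node 37: h_left=0, h_right=-1, diff=1 [OK], height=1
  node 48: h_left=-1, h_right=-1, diff=0 [OK], height=0
  node 47: h_left=1, h_right=0, diff=1 [OK], height=2
  node 26: h_left=2, h_right=2, diff=0 [OK], height=3
All nodes satisfy the balance condition.
Result: Balanced


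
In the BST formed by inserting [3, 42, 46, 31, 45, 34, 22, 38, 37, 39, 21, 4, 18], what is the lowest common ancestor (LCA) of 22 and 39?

Tree insertion order: [3, 42, 46, 31, 45, 34, 22, 38, 37, 39, 21, 4, 18]
Tree (level-order array): [3, None, 42, 31, 46, 22, 34, 45, None, 21, None, None, 38, None, None, 4, None, 37, 39, None, 18]
In a BST, the LCA of p=22, q=39 is the first node v on the
root-to-leaf path with p <= v <= q (go left if both < v, right if both > v).
Walk from root:
  at 3: both 22 and 39 > 3, go right
  at 42: both 22 and 39 < 42, go left
  at 31: 22 <= 31 <= 39, this is the LCA
LCA = 31


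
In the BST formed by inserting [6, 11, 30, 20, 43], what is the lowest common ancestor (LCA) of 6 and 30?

Tree insertion order: [6, 11, 30, 20, 43]
Tree (level-order array): [6, None, 11, None, 30, 20, 43]
In a BST, the LCA of p=6, q=30 is the first node v on the
root-to-leaf path with p <= v <= q (go left if both < v, right if both > v).
Walk from root:
  at 6: 6 <= 6 <= 30, this is the LCA
LCA = 6


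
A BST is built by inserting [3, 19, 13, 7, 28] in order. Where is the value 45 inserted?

Starting tree (level order): [3, None, 19, 13, 28, 7]
Insertion path: 3 -> 19 -> 28
Result: insert 45 as right child of 28
Final tree (level order): [3, None, 19, 13, 28, 7, None, None, 45]


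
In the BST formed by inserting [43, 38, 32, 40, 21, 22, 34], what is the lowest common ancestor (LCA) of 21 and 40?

Tree insertion order: [43, 38, 32, 40, 21, 22, 34]
Tree (level-order array): [43, 38, None, 32, 40, 21, 34, None, None, None, 22]
In a BST, the LCA of p=21, q=40 is the first node v on the
root-to-leaf path with p <= v <= q (go left if both < v, right if both > v).
Walk from root:
  at 43: both 21 and 40 < 43, go left
  at 38: 21 <= 38 <= 40, this is the LCA
LCA = 38


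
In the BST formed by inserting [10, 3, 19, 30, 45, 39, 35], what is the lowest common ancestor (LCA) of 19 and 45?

Tree insertion order: [10, 3, 19, 30, 45, 39, 35]
Tree (level-order array): [10, 3, 19, None, None, None, 30, None, 45, 39, None, 35]
In a BST, the LCA of p=19, q=45 is the first node v on the
root-to-leaf path with p <= v <= q (go left if both < v, right if both > v).
Walk from root:
  at 10: both 19 and 45 > 10, go right
  at 19: 19 <= 19 <= 45, this is the LCA
LCA = 19


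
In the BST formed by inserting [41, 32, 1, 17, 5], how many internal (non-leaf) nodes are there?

Tree built from: [41, 32, 1, 17, 5]
Tree (level-order array): [41, 32, None, 1, None, None, 17, 5]
Rule: An internal node has at least one child.
Per-node child counts:
  node 41: 1 child(ren)
  node 32: 1 child(ren)
  node 1: 1 child(ren)
  node 17: 1 child(ren)
  node 5: 0 child(ren)
Matching nodes: [41, 32, 1, 17]
Count of internal (non-leaf) nodes: 4


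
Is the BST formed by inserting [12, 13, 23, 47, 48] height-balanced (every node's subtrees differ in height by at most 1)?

Tree (level-order array): [12, None, 13, None, 23, None, 47, None, 48]
Definition: a tree is height-balanced if, at every node, |h(left) - h(right)| <= 1 (empty subtree has height -1).
Bottom-up per-node check:
  node 48: h_left=-1, h_right=-1, diff=0 [OK], height=0
  node 47: h_left=-1, h_right=0, diff=1 [OK], height=1
  node 23: h_left=-1, h_right=1, diff=2 [FAIL (|-1-1|=2 > 1)], height=2
  node 13: h_left=-1, h_right=2, diff=3 [FAIL (|-1-2|=3 > 1)], height=3
  node 12: h_left=-1, h_right=3, diff=4 [FAIL (|-1-3|=4 > 1)], height=4
Node 23 violates the condition: |-1 - 1| = 2 > 1.
Result: Not balanced
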